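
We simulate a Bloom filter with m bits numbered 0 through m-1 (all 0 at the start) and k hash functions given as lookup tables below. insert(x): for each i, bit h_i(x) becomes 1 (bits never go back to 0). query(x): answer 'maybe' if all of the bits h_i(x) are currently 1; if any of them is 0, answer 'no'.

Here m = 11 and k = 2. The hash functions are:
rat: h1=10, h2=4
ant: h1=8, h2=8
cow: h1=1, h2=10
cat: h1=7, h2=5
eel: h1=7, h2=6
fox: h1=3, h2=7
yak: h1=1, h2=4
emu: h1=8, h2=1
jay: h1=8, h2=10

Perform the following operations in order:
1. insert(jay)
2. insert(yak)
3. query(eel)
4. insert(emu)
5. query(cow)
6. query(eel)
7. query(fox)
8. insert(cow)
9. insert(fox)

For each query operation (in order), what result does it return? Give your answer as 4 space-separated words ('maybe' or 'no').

Answer: no maybe no no

Derivation:
Start: bits=00000000000
Op 1: insert jay -> sets bits 8 10 -> bits=00000000101
Op 2: insert yak -> sets bits 1 4 -> bits=01001000101
Op 3: query eel -> checks bit6=0, bit7=0 (has a 0) -> no
Op 4: insert emu -> sets bits 1 8 -> bits=01001000101
Op 5: query cow -> checks bit1=1, bit10=1 (all 1) -> maybe
Op 6: query eel -> checks bit6=0, bit7=0 (has a 0) -> no
Op 7: query fox -> checks bit3=0, bit7=0 (has a 0) -> no
Op 8: insert cow -> sets bits 1 10 -> bits=01001000101
Op 9: insert fox -> sets bits 3 7 -> bits=01011001101
Query results in order: no maybe no no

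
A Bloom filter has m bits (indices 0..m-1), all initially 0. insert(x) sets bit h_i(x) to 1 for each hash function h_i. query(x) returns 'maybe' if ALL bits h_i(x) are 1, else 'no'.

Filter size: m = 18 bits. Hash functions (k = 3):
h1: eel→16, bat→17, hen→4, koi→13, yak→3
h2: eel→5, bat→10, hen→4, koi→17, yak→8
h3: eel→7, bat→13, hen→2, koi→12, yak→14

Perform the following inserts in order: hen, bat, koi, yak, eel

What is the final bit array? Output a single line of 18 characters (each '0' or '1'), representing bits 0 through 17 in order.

Start: bits=000000000000000000
After insert 'hen': sets bits 2 4 -> bits=001010000000000000
After insert 'bat': sets bits 10 13 17 -> bits=001010000010010001
After insert 'koi': sets bits 12 13 17 -> bits=001010000010110001
After insert 'yak': sets bits 3 8 14 -> bits=001110001010111001
After insert 'eel': sets bits 5 7 16 -> bits=001111011010111011

Answer: 001111011010111011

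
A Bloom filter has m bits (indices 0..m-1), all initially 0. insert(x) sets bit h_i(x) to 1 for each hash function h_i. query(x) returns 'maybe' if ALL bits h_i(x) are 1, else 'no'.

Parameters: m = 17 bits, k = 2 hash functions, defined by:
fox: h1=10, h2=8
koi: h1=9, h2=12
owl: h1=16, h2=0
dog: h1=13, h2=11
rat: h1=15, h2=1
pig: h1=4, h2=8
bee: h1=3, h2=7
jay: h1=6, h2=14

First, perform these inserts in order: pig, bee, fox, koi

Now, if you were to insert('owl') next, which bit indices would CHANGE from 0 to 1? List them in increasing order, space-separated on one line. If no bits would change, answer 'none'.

Start: bits=00000000000000000
After insert 'pig': sets bits 4 8 -> bits=00001000100000000
After insert 'bee': sets bits 3 7 -> bits=00011001100000000
After insert 'fox': sets bits 8 10 -> bits=00011001101000000
After insert 'koi': sets bits 9 12 -> bits=00011001111010000
insert 'owl' would touch bits 0 16; currently bit0=0, bit16=0
Bits that are 0 among those (would change 0->1): 0 16

Answer: 0 16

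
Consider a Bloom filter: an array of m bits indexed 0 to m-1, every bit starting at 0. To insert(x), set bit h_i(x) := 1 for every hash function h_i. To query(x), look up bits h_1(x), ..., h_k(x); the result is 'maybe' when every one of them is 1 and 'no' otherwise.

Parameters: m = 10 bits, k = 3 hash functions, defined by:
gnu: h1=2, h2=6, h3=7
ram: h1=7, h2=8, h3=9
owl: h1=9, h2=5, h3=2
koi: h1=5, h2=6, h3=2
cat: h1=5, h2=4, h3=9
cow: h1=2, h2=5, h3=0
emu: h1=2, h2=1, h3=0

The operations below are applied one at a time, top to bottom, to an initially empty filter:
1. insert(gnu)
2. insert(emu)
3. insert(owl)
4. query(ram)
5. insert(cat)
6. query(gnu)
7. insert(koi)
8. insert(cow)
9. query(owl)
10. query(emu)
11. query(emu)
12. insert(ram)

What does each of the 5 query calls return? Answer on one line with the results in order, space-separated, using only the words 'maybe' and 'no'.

Answer: no maybe maybe maybe maybe

Derivation:
Start: bits=0000000000
Op 1: insert gnu -> sets bits 2 6 7 -> bits=0010001100
Op 2: insert emu -> sets bits 0 1 2 -> bits=1110001100
Op 3: insert owl -> sets bits 2 5 9 -> bits=1110011101
Op 4: query ram -> checks bit7=1, bit8=0, bit9=1 (has a 0) -> no
Op 5: insert cat -> sets bits 4 5 9 -> bits=1110111101
Op 6: query gnu -> checks bit2=1, bit6=1, bit7=1 (all 1) -> maybe
Op 7: insert koi -> sets bits 2 5 6 -> bits=1110111101
Op 8: insert cow -> sets bits 0 2 5 -> bits=1110111101
Op 9: query owl -> checks bit2=1, bit5=1, bit9=1 (all 1) -> maybe
Op 10: query emu -> checks bit0=1, bit1=1, bit2=1 (all 1) -> maybe
Op 11: query emu -> checks bit0=1, bit1=1, bit2=1 (all 1) -> maybe
Op 12: insert ram -> sets bits 7 8 9 -> bits=1110111111
Query results in order: no maybe maybe maybe maybe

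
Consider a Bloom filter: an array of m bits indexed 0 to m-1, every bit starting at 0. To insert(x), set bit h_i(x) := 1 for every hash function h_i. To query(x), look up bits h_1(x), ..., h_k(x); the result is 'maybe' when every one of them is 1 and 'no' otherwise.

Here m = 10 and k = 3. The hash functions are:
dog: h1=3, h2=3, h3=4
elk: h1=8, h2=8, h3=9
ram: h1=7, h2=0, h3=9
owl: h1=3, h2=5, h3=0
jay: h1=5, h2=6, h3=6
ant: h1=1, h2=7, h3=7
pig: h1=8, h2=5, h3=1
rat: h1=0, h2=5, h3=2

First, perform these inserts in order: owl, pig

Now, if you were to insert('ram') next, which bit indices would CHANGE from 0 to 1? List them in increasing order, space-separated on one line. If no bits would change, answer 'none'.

Answer: 7 9

Derivation:
Start: bits=0000000000
After insert 'owl': sets bits 0 3 5 -> bits=1001010000
After insert 'pig': sets bits 1 5 8 -> bits=1101010010
insert 'ram' would touch bits 0 7 9; currently bit0=1, bit7=0, bit9=0
Bits that are 0 among those (would change 0->1): 7 9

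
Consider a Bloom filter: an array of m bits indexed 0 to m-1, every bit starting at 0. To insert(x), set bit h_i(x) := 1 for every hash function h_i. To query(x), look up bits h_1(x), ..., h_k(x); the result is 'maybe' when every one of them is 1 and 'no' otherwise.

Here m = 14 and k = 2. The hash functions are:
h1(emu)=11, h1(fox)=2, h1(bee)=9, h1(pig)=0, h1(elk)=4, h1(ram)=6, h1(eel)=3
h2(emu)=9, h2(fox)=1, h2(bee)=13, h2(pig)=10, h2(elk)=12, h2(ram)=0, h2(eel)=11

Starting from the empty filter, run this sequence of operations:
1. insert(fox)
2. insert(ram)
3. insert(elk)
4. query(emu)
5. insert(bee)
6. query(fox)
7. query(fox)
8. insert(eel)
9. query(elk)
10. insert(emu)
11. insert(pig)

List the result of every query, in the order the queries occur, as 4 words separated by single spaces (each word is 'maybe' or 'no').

Answer: no maybe maybe maybe

Derivation:
Start: bits=00000000000000
Op 1: insert fox -> sets bits 1 2 -> bits=01100000000000
Op 2: insert ram -> sets bits 0 6 -> bits=11100010000000
Op 3: insert elk -> sets bits 4 12 -> bits=11101010000010
Op 4: query emu -> checks bit9=0, bit11=0 (has a 0) -> no
Op 5: insert bee -> sets bits 9 13 -> bits=11101010010011
Op 6: query fox -> checks bit1=1, bit2=1 (all 1) -> maybe
Op 7: query fox -> checks bit1=1, bit2=1 (all 1) -> maybe
Op 8: insert eel -> sets bits 3 11 -> bits=11111010010111
Op 9: query elk -> checks bit4=1, bit12=1 (all 1) -> maybe
Op 10: insert emu -> sets bits 9 11 -> bits=11111010010111
Op 11: insert pig -> sets bits 0 10 -> bits=11111010011111
Query results in order: no maybe maybe maybe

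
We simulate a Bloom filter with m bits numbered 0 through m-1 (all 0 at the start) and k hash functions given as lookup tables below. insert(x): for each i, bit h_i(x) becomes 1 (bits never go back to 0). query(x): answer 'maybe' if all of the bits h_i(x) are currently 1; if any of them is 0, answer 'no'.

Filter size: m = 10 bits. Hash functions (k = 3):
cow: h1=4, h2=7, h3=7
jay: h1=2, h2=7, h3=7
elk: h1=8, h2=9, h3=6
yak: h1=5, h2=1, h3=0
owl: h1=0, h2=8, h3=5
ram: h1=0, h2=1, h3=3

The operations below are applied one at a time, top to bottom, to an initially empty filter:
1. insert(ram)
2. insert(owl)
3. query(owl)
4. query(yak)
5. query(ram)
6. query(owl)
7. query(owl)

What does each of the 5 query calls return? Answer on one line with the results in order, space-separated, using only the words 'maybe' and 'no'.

Answer: maybe maybe maybe maybe maybe

Derivation:
Start: bits=0000000000
Op 1: insert ram -> sets bits 0 1 3 -> bits=1101000000
Op 2: insert owl -> sets bits 0 5 8 -> bits=1101010010
Op 3: query owl -> checks bit0=1, bit5=1, bit8=1 (all 1) -> maybe
Op 4: query yak -> checks bit0=1, bit1=1, bit5=1 (all 1) -> maybe
Op 5: query ram -> checks bit0=1, bit1=1, bit3=1 (all 1) -> maybe
Op 6: query owl -> checks bit0=1, bit5=1, bit8=1 (all 1) -> maybe
Op 7: query owl -> checks bit0=1, bit5=1, bit8=1 (all 1) -> maybe
Query results in order: maybe maybe maybe maybe maybe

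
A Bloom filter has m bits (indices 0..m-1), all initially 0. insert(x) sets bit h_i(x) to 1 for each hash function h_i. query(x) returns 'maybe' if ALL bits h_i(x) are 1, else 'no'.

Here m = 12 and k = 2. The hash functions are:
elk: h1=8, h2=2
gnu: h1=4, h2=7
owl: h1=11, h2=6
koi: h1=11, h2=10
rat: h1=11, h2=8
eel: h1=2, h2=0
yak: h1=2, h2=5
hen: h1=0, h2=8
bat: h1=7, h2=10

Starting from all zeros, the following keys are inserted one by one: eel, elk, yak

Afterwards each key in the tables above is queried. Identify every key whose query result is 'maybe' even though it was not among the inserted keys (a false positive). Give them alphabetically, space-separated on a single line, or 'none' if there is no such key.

Start: bits=000000000000
After insert 'eel': sets bits 0 2 -> bits=101000000000
After insert 'elk': sets bits 2 8 -> bits=101000001000
After insert 'yak': sets bits 2 5 -> bits=101001001000
Not inserted: bat gnu hen koi owl rat — query each against bits=101001001000:
query bat: checks bit7=0, bit10=0 (has a 0) -> no => not a false positive
query gnu: checks bit4=0, bit7=0 (has a 0) -> no => not a false positive
query hen: checks bit0=1, bit8=1 (all 1) -> maybe => FALSE POSITIVE
query koi: checks bit10=0, bit11=0 (has a 0) -> no => not a false positive
query owl: checks bit6=0, bit11=0 (has a 0) -> no => not a false positive
query rat: checks bit8=1, bit11=0 (has a 0) -> no => not a false positive
False positives (alphabetical): hen

Answer: hen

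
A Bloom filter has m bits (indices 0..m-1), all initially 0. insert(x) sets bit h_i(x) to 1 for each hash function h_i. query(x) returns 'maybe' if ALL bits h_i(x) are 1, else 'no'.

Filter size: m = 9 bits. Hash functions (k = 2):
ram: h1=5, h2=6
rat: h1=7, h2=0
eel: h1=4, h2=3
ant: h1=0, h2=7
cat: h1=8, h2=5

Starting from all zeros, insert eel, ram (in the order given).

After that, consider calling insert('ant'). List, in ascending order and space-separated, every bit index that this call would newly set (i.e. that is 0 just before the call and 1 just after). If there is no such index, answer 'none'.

Start: bits=000000000
After insert 'eel': sets bits 3 4 -> bits=000110000
After insert 'ram': sets bits 5 6 -> bits=000111100
insert 'ant' would touch bits 0 7; currently bit0=0, bit7=0
Bits that are 0 among those (would change 0->1): 0 7

Answer: 0 7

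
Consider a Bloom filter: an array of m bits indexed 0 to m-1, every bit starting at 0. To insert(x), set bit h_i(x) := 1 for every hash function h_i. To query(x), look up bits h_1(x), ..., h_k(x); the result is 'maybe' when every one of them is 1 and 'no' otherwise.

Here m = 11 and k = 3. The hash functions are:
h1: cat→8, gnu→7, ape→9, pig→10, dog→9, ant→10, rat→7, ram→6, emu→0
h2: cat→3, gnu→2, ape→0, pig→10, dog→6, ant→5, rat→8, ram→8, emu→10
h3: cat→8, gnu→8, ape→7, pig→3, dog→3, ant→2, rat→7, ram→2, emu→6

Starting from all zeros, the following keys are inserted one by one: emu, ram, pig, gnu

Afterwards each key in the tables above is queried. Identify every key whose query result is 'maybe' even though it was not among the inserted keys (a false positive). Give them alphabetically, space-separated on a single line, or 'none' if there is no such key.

Start: bits=00000000000
After insert 'emu': sets bits 0 6 10 -> bits=10000010001
After insert 'ram': sets bits 2 6 8 -> bits=10100010101
After insert 'pig': sets bits 3 10 -> bits=10110010101
After insert 'gnu': sets bits 2 7 8 -> bits=10110011101
Not inserted: ant ape cat dog rat — query each against bits=10110011101:
query ant: checks bit2=1, bit5=0, bit10=1 (has a 0) -> no => not a false positive
query ape: checks bit0=1, bit7=1, bit9=0 (has a 0) -> no => not a false positive
query cat: checks bit3=1, bit8=1 (all 1) -> maybe => FALSE POSITIVE
query dog: checks bit3=1, bit6=1, bit9=0 (has a 0) -> no => not a false positive
query rat: checks bit7=1, bit8=1 (all 1) -> maybe => FALSE POSITIVE
False positives (alphabetical): cat rat

Answer: cat rat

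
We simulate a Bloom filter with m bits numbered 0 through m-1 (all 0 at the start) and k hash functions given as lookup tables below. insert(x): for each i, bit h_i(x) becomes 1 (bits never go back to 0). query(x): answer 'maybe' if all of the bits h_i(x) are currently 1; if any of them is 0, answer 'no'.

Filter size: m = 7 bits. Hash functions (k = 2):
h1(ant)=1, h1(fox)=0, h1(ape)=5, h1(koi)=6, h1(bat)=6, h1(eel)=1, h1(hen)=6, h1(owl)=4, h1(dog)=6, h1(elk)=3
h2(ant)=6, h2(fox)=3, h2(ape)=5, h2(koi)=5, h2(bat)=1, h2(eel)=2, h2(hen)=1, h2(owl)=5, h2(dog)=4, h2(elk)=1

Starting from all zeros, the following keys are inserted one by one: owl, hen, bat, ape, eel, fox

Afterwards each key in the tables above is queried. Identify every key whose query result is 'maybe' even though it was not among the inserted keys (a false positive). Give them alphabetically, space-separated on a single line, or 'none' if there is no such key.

Answer: ant dog elk koi

Derivation:
Start: bits=0000000
After insert 'owl': sets bits 4 5 -> bits=0000110
After insert 'hen': sets bits 1 6 -> bits=0100111
After insert 'bat': sets bits 1 6 -> bits=0100111
After insert 'ape': sets bits 5 -> bits=0100111
After insert 'eel': sets bits 1 2 -> bits=0110111
After insert 'fox': sets bits 0 3 -> bits=1111111
Not inserted: ant dog elk koi — query each against bits=1111111:
query ant: checks bit1=1, bit6=1 (all 1) -> maybe => FALSE POSITIVE
query dog: checks bit4=1, bit6=1 (all 1) -> maybe => FALSE POSITIVE
query elk: checks bit1=1, bit3=1 (all 1) -> maybe => FALSE POSITIVE
query koi: checks bit5=1, bit6=1 (all 1) -> maybe => FALSE POSITIVE
False positives (alphabetical): ant dog elk koi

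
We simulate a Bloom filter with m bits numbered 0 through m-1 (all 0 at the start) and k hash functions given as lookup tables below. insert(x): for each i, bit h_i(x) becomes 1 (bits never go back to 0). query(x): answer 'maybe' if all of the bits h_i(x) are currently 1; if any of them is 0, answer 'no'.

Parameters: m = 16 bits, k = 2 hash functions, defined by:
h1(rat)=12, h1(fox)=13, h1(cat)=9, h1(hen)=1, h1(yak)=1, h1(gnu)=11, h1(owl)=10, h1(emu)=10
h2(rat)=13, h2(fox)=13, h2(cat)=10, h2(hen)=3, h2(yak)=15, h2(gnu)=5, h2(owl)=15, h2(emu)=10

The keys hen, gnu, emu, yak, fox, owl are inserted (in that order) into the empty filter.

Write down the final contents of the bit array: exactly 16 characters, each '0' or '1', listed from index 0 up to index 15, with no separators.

Answer: 0101010000110101

Derivation:
Start: bits=0000000000000000
After insert 'hen': sets bits 1 3 -> bits=0101000000000000
After insert 'gnu': sets bits 5 11 -> bits=0101010000010000
After insert 'emu': sets bits 10 -> bits=0101010000110000
After insert 'yak': sets bits 1 15 -> bits=0101010000110001
After insert 'fox': sets bits 13 -> bits=0101010000110101
After insert 'owl': sets bits 10 15 -> bits=0101010000110101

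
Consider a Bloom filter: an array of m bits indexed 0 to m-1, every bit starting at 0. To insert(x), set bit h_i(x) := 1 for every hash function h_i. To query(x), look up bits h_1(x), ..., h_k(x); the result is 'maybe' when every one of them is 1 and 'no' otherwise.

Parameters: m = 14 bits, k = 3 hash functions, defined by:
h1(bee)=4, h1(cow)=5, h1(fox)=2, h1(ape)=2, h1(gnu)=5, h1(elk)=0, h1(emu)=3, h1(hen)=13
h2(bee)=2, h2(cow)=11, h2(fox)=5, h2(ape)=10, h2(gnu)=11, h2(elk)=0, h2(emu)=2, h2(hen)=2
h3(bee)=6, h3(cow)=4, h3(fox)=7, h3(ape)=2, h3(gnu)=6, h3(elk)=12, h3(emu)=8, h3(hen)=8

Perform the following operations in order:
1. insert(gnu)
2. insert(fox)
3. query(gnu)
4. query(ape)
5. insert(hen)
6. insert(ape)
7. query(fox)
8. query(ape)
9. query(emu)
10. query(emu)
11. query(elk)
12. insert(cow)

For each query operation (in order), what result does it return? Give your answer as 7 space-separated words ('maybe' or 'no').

Answer: maybe no maybe maybe no no no

Derivation:
Start: bits=00000000000000
Op 1: insert gnu -> sets bits 5 6 11 -> bits=00000110000100
Op 2: insert fox -> sets bits 2 5 7 -> bits=00100111000100
Op 3: query gnu -> checks bit5=1, bit6=1, bit11=1 (all 1) -> maybe
Op 4: query ape -> checks bit2=1, bit10=0 (has a 0) -> no
Op 5: insert hen -> sets bits 2 8 13 -> bits=00100111100101
Op 6: insert ape -> sets bits 2 10 -> bits=00100111101101
Op 7: query fox -> checks bit2=1, bit5=1, bit7=1 (all 1) -> maybe
Op 8: query ape -> checks bit2=1, bit10=1 (all 1) -> maybe
Op 9: query emu -> checks bit2=1, bit3=0, bit8=1 (has a 0) -> no
Op 10: query emu -> checks bit2=1, bit3=0, bit8=1 (has a 0) -> no
Op 11: query elk -> checks bit0=0, bit12=0 (has a 0) -> no
Op 12: insert cow -> sets bits 4 5 11 -> bits=00101111101101
Query results in order: maybe no maybe maybe no no no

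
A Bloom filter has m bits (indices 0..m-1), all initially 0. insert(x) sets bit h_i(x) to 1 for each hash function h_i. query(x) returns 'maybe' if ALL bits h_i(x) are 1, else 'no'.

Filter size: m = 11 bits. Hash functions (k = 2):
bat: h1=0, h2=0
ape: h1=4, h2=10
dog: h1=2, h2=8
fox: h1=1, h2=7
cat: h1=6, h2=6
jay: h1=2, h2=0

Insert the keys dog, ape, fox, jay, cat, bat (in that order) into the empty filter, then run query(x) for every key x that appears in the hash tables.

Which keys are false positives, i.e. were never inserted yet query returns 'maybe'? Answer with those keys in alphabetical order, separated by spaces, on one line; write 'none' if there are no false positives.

Start: bits=00000000000
After insert 'dog': sets bits 2 8 -> bits=00100000100
After insert 'ape': sets bits 4 10 -> bits=00101000101
After insert 'fox': sets bits 1 7 -> bits=01101001101
After insert 'jay': sets bits 0 2 -> bits=11101001101
After insert 'cat': sets bits 6 -> bits=11101011101
After insert 'bat': sets bits 0 -> bits=11101011101
Not inserted: (none) — query each against bits=11101011101:
False positives (alphabetical): none

Answer: none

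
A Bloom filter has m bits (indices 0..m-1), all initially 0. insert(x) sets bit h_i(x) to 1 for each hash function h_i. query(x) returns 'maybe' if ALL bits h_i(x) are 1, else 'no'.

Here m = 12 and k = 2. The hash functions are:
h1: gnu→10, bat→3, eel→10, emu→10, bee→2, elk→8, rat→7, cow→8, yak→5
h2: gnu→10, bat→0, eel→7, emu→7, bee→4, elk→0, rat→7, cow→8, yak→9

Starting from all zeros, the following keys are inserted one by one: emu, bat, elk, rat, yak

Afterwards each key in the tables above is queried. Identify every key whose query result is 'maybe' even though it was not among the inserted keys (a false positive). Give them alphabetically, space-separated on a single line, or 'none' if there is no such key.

Answer: cow eel gnu

Derivation:
Start: bits=000000000000
After insert 'emu': sets bits 7 10 -> bits=000000010010
After insert 'bat': sets bits 0 3 -> bits=100100010010
After insert 'elk': sets bits 0 8 -> bits=100100011010
After insert 'rat': sets bits 7 -> bits=100100011010
After insert 'yak': sets bits 5 9 -> bits=100101011110
Not inserted: bee cow eel gnu — query each against bits=100101011110:
query bee: checks bit2=0, bit4=0 (has a 0) -> no => not a false positive
query cow: checks bit8=1 (all 1) -> maybe => FALSE POSITIVE
query eel: checks bit7=1, bit10=1 (all 1) -> maybe => FALSE POSITIVE
query gnu: checks bit10=1 (all 1) -> maybe => FALSE POSITIVE
False positives (alphabetical): cow eel gnu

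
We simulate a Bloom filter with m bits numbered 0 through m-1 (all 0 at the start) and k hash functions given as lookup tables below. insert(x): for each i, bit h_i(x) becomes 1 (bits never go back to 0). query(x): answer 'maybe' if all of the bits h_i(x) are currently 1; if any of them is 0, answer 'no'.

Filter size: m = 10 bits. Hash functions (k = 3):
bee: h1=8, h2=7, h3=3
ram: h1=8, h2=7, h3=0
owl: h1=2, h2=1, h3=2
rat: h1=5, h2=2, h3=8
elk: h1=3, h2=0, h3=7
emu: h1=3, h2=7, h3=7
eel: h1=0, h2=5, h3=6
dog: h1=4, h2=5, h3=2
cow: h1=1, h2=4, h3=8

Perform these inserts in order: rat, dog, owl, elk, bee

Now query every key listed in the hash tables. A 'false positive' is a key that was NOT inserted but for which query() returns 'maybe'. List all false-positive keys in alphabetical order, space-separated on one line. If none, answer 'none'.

Answer: cow emu ram

Derivation:
Start: bits=0000000000
After insert 'rat': sets bits 2 5 8 -> bits=0010010010
After insert 'dog': sets bits 2 4 5 -> bits=0010110010
After insert 'owl': sets bits 1 2 -> bits=0110110010
After insert 'elk': sets bits 0 3 7 -> bits=1111110110
After insert 'bee': sets bits 3 7 8 -> bits=1111110110
Not inserted: cow eel emu ram — query each against bits=1111110110:
query cow: checks bit1=1, bit4=1, bit8=1 (all 1) -> maybe => FALSE POSITIVE
query eel: checks bit0=1, bit5=1, bit6=0 (has a 0) -> no => not a false positive
query emu: checks bit3=1, bit7=1 (all 1) -> maybe => FALSE POSITIVE
query ram: checks bit0=1, bit7=1, bit8=1 (all 1) -> maybe => FALSE POSITIVE
False positives (alphabetical): cow emu ram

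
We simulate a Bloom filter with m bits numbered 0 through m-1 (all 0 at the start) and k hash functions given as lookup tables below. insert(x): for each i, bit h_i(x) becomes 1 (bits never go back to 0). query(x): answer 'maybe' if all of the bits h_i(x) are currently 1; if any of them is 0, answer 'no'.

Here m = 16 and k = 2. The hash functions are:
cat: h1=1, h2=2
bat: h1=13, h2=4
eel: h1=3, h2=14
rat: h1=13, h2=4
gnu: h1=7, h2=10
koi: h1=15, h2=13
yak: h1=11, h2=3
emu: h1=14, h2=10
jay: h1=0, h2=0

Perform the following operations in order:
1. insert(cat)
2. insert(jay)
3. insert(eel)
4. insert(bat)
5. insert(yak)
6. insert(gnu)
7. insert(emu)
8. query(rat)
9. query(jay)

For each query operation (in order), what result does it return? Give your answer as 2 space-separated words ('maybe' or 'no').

Answer: maybe maybe

Derivation:
Start: bits=0000000000000000
Op 1: insert cat -> sets bits 1 2 -> bits=0110000000000000
Op 2: insert jay -> sets bits 0 -> bits=1110000000000000
Op 3: insert eel -> sets bits 3 14 -> bits=1111000000000010
Op 4: insert bat -> sets bits 4 13 -> bits=1111100000000110
Op 5: insert yak -> sets bits 3 11 -> bits=1111100000010110
Op 6: insert gnu -> sets bits 7 10 -> bits=1111100100110110
Op 7: insert emu -> sets bits 10 14 -> bits=1111100100110110
Op 8: query rat -> checks bit4=1, bit13=1 (all 1) -> maybe
Op 9: query jay -> checks bit0=1 (all 1) -> maybe
Query results in order: maybe maybe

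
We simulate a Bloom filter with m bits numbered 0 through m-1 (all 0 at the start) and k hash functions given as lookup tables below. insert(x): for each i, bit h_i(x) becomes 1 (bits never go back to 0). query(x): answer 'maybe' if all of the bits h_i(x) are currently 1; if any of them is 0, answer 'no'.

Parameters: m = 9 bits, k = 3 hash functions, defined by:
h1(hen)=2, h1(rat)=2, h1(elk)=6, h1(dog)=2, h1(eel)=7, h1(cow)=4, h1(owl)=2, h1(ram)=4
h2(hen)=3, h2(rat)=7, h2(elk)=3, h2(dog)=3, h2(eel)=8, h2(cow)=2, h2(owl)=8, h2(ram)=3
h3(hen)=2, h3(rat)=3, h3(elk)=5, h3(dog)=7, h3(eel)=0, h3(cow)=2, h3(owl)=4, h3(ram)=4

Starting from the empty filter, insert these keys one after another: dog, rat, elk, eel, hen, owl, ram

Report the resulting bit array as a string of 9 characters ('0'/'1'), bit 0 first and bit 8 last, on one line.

Answer: 101111111

Derivation:
Start: bits=000000000
After insert 'dog': sets bits 2 3 7 -> bits=001100010
After insert 'rat': sets bits 2 3 7 -> bits=001100010
After insert 'elk': sets bits 3 5 6 -> bits=001101110
After insert 'eel': sets bits 0 7 8 -> bits=101101111
After insert 'hen': sets bits 2 3 -> bits=101101111
After insert 'owl': sets bits 2 4 8 -> bits=101111111
After insert 'ram': sets bits 3 4 -> bits=101111111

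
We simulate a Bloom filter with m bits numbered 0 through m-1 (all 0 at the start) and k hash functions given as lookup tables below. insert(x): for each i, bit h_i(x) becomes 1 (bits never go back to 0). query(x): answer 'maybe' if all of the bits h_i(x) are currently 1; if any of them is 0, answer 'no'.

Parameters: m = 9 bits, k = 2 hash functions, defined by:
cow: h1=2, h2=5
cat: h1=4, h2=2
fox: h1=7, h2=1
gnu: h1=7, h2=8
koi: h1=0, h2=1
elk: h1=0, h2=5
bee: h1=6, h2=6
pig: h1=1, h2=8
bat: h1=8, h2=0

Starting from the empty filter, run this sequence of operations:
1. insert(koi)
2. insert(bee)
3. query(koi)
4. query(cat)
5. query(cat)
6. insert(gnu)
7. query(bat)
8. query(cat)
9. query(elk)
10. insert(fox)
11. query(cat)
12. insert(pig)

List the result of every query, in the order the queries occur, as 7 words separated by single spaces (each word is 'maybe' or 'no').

Start: bits=000000000
Op 1: insert koi -> sets bits 0 1 -> bits=110000000
Op 2: insert bee -> sets bits 6 -> bits=110000100
Op 3: query koi -> checks bit0=1, bit1=1 (all 1) -> maybe
Op 4: query cat -> checks bit2=0, bit4=0 (has a 0) -> no
Op 5: query cat -> checks bit2=0, bit4=0 (has a 0) -> no
Op 6: insert gnu -> sets bits 7 8 -> bits=110000111
Op 7: query bat -> checks bit0=1, bit8=1 (all 1) -> maybe
Op 8: query cat -> checks bit2=0, bit4=0 (has a 0) -> no
Op 9: query elk -> checks bit0=1, bit5=0 (has a 0) -> no
Op 10: insert fox -> sets bits 1 7 -> bits=110000111
Op 11: query cat -> checks bit2=0, bit4=0 (has a 0) -> no
Op 12: insert pig -> sets bits 1 8 -> bits=110000111
Query results in order: maybe no no maybe no no no

Answer: maybe no no maybe no no no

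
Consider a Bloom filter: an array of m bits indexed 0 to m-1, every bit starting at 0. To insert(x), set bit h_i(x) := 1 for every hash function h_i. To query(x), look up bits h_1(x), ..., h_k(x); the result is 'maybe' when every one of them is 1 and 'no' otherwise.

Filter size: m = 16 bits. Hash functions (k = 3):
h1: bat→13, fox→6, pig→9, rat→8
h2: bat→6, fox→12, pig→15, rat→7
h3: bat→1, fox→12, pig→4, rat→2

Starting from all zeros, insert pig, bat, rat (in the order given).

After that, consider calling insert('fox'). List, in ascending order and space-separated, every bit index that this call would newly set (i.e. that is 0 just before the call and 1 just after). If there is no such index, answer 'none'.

Answer: 12

Derivation:
Start: bits=0000000000000000
After insert 'pig': sets bits 4 9 15 -> bits=0000100001000001
After insert 'bat': sets bits 1 6 13 -> bits=0100101001000101
After insert 'rat': sets bits 2 7 8 -> bits=0110101111000101
insert 'fox' would touch bits 6 12; currently bit6=1, bit12=0
Bits that are 0 among those (would change 0->1): 12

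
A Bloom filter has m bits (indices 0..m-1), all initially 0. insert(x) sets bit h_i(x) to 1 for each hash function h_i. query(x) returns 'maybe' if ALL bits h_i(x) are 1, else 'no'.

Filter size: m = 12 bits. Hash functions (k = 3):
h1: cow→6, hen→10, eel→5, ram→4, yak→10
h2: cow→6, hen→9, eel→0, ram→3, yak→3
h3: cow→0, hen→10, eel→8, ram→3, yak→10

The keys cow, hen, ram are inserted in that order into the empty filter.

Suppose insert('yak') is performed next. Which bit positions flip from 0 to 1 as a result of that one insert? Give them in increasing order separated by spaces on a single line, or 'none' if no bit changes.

Answer: none

Derivation:
Start: bits=000000000000
After insert 'cow': sets bits 0 6 -> bits=100000100000
After insert 'hen': sets bits 9 10 -> bits=100000100110
After insert 'ram': sets bits 3 4 -> bits=100110100110
insert 'yak' would touch bits 3 10; currently bit3=1, bit10=1
Bits that are 0 among those (would change 0->1): none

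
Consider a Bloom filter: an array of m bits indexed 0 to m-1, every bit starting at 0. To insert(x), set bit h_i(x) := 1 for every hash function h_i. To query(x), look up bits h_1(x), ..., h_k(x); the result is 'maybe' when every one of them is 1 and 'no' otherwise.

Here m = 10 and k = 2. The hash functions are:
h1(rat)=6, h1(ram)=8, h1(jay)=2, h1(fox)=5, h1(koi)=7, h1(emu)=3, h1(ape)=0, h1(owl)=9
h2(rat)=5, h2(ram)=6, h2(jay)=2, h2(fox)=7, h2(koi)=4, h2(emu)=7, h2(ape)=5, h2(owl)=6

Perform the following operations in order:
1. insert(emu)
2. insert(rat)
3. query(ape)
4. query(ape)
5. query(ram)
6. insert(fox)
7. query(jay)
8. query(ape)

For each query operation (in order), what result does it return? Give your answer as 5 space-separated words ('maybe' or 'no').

Answer: no no no no no

Derivation:
Start: bits=0000000000
Op 1: insert emu -> sets bits 3 7 -> bits=0001000100
Op 2: insert rat -> sets bits 5 6 -> bits=0001011100
Op 3: query ape -> checks bit0=0, bit5=1 (has a 0) -> no
Op 4: query ape -> checks bit0=0, bit5=1 (has a 0) -> no
Op 5: query ram -> checks bit6=1, bit8=0 (has a 0) -> no
Op 6: insert fox -> sets bits 5 7 -> bits=0001011100
Op 7: query jay -> checks bit2=0 (has a 0) -> no
Op 8: query ape -> checks bit0=0, bit5=1 (has a 0) -> no
Query results in order: no no no no no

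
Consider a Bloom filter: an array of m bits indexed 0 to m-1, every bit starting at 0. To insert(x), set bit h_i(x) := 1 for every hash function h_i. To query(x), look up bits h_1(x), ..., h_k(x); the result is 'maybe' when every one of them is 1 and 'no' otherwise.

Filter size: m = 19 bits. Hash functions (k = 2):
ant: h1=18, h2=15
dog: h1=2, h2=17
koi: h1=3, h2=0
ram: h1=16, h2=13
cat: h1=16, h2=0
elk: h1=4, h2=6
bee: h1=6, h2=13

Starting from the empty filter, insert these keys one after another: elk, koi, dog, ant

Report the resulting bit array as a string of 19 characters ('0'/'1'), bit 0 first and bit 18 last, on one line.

Start: bits=0000000000000000000
After insert 'elk': sets bits 4 6 -> bits=0000101000000000000
After insert 'koi': sets bits 0 3 -> bits=1001101000000000000
After insert 'dog': sets bits 2 17 -> bits=1011101000000000010
After insert 'ant': sets bits 15 18 -> bits=1011101000000001011

Answer: 1011101000000001011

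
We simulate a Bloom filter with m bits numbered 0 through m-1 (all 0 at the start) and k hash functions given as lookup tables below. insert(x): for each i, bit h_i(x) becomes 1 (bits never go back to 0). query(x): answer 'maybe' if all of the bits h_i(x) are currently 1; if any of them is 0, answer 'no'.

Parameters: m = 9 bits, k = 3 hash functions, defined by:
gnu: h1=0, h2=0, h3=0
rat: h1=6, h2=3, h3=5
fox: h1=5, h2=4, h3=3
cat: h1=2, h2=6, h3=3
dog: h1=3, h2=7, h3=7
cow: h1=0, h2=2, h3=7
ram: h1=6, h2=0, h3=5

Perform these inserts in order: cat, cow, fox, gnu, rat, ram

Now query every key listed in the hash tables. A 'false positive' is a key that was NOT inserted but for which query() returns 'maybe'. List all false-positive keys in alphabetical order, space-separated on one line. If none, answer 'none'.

Answer: dog

Derivation:
Start: bits=000000000
After insert 'cat': sets bits 2 3 6 -> bits=001100100
After insert 'cow': sets bits 0 2 7 -> bits=101100110
After insert 'fox': sets bits 3 4 5 -> bits=101111110
After insert 'gnu': sets bits 0 -> bits=101111110
After insert 'rat': sets bits 3 5 6 -> bits=101111110
After insert 'ram': sets bits 0 5 6 -> bits=101111110
Not inserted: dog — query each against bits=101111110:
query dog: checks bit3=1, bit7=1 (all 1) -> maybe => FALSE POSITIVE
False positives (alphabetical): dog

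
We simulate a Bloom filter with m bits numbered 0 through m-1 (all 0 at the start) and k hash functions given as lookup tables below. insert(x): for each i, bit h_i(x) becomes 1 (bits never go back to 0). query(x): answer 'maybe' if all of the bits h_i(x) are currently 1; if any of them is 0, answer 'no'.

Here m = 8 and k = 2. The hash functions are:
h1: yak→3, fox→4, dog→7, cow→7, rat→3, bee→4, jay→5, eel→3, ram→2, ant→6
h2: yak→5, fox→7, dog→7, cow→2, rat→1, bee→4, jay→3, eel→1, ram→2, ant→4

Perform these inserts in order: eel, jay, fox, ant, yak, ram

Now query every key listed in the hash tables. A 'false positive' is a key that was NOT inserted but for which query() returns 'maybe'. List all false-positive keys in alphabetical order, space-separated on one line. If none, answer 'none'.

Start: bits=00000000
After insert 'eel': sets bits 1 3 -> bits=01010000
After insert 'jay': sets bits 3 5 -> bits=01010100
After insert 'fox': sets bits 4 7 -> bits=01011101
After insert 'ant': sets bits 4 6 -> bits=01011111
After insert 'yak': sets bits 3 5 -> bits=01011111
After insert 'ram': sets bits 2 -> bits=01111111
Not inserted: bee cow dog rat — query each against bits=01111111:
query bee: checks bit4=1 (all 1) -> maybe => FALSE POSITIVE
query cow: checks bit2=1, bit7=1 (all 1) -> maybe => FALSE POSITIVE
query dog: checks bit7=1 (all 1) -> maybe => FALSE POSITIVE
query rat: checks bit1=1, bit3=1 (all 1) -> maybe => FALSE POSITIVE
False positives (alphabetical): bee cow dog rat

Answer: bee cow dog rat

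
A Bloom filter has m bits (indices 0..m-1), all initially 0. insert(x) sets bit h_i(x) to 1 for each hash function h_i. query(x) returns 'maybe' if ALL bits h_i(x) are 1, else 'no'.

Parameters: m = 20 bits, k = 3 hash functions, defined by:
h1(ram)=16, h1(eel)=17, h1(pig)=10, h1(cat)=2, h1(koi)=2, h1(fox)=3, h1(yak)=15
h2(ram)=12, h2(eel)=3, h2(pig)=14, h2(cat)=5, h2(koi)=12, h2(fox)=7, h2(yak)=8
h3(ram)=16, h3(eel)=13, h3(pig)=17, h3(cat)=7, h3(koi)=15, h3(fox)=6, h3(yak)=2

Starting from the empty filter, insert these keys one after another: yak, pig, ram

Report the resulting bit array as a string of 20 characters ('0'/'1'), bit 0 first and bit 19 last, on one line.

Answer: 00100000101010111100

Derivation:
Start: bits=00000000000000000000
After insert 'yak': sets bits 2 8 15 -> bits=00100000100000010000
After insert 'pig': sets bits 10 14 17 -> bits=00100000101000110100
After insert 'ram': sets bits 12 16 -> bits=00100000101010111100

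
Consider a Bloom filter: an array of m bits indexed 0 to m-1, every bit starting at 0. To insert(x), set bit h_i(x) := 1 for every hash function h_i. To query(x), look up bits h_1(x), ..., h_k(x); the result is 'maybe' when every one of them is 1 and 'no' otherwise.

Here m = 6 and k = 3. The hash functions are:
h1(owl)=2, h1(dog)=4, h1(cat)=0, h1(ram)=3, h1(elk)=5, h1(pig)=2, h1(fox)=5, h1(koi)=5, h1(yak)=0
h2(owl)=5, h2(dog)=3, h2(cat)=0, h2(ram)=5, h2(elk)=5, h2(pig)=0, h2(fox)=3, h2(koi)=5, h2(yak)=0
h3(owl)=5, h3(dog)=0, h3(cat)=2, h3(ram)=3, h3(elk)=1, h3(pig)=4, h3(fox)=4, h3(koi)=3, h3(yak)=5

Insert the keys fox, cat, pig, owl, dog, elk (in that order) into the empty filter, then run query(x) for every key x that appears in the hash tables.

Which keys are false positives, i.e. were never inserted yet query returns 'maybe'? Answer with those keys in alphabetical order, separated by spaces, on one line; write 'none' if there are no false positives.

Start: bits=000000
After insert 'fox': sets bits 3 4 5 -> bits=000111
After insert 'cat': sets bits 0 2 -> bits=101111
After insert 'pig': sets bits 0 2 4 -> bits=101111
After insert 'owl': sets bits 2 5 -> bits=101111
After insert 'dog': sets bits 0 3 4 -> bits=101111
After insert 'elk': sets bits 1 5 -> bits=111111
Not inserted: koi ram yak — query each against bits=111111:
query koi: checks bit3=1, bit5=1 (all 1) -> maybe => FALSE POSITIVE
query ram: checks bit3=1, bit5=1 (all 1) -> maybe => FALSE POSITIVE
query yak: checks bit0=1, bit5=1 (all 1) -> maybe => FALSE POSITIVE
False positives (alphabetical): koi ram yak

Answer: koi ram yak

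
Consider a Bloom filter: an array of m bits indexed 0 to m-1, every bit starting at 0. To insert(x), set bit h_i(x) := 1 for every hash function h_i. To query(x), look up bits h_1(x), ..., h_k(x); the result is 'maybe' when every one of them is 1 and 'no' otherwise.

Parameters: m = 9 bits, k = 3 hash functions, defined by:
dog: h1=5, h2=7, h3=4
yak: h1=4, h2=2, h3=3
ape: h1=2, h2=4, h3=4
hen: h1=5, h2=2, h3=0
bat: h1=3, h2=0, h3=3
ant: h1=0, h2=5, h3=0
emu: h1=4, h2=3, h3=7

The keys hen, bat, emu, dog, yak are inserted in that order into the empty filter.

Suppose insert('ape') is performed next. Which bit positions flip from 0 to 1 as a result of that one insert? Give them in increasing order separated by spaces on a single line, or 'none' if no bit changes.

Answer: none

Derivation:
Start: bits=000000000
After insert 'hen': sets bits 0 2 5 -> bits=101001000
After insert 'bat': sets bits 0 3 -> bits=101101000
After insert 'emu': sets bits 3 4 7 -> bits=101111010
After insert 'dog': sets bits 4 5 7 -> bits=101111010
After insert 'yak': sets bits 2 3 4 -> bits=101111010
insert 'ape' would touch bits 2 4; currently bit2=1, bit4=1
Bits that are 0 among those (would change 0->1): none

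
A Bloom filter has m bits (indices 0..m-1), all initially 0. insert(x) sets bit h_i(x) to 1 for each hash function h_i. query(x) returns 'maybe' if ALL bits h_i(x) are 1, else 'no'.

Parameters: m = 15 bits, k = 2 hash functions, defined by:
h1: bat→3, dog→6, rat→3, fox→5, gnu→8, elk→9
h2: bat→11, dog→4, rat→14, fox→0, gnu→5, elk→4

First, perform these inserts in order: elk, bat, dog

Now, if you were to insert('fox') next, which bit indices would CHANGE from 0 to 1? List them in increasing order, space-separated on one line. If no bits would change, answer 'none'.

Start: bits=000000000000000
After insert 'elk': sets bits 4 9 -> bits=000010000100000
After insert 'bat': sets bits 3 11 -> bits=000110000101000
After insert 'dog': sets bits 4 6 -> bits=000110100101000
insert 'fox' would touch bits 0 5; currently bit0=0, bit5=0
Bits that are 0 among those (would change 0->1): 0 5

Answer: 0 5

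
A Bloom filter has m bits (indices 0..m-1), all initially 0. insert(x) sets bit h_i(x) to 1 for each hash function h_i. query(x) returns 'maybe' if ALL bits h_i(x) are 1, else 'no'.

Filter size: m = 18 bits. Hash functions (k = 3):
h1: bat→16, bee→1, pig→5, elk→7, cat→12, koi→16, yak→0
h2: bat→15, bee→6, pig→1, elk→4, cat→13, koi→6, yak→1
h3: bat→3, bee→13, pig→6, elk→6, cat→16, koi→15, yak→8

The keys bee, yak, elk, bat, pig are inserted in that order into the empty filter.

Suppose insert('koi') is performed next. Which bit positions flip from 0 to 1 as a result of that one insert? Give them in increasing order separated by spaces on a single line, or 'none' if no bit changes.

Answer: none

Derivation:
Start: bits=000000000000000000
After insert 'bee': sets bits 1 6 13 -> bits=010000100000010000
After insert 'yak': sets bits 0 1 8 -> bits=110000101000010000
After insert 'elk': sets bits 4 6 7 -> bits=110010111000010000
After insert 'bat': sets bits 3 15 16 -> bits=110110111000010110
After insert 'pig': sets bits 1 5 6 -> bits=110111111000010110
insert 'koi' would touch bits 6 15 16; currently bit6=1, bit15=1, bit16=1
Bits that are 0 among those (would change 0->1): none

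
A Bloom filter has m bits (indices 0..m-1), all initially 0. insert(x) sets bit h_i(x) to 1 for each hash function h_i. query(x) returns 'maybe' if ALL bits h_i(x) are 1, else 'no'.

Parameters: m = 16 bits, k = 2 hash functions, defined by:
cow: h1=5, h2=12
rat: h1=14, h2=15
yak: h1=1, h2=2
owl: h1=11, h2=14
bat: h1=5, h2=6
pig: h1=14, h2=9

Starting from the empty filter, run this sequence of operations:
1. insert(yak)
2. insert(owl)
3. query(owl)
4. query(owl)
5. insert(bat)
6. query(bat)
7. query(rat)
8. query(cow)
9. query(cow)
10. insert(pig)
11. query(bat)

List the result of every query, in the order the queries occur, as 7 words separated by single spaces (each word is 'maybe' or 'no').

Answer: maybe maybe maybe no no no maybe

Derivation:
Start: bits=0000000000000000
Op 1: insert yak -> sets bits 1 2 -> bits=0110000000000000
Op 2: insert owl -> sets bits 11 14 -> bits=0110000000010010
Op 3: query owl -> checks bit11=1, bit14=1 (all 1) -> maybe
Op 4: query owl -> checks bit11=1, bit14=1 (all 1) -> maybe
Op 5: insert bat -> sets bits 5 6 -> bits=0110011000010010
Op 6: query bat -> checks bit5=1, bit6=1 (all 1) -> maybe
Op 7: query rat -> checks bit14=1, bit15=0 (has a 0) -> no
Op 8: query cow -> checks bit5=1, bit12=0 (has a 0) -> no
Op 9: query cow -> checks bit5=1, bit12=0 (has a 0) -> no
Op 10: insert pig -> sets bits 9 14 -> bits=0110011001010010
Op 11: query bat -> checks bit5=1, bit6=1 (all 1) -> maybe
Query results in order: maybe maybe maybe no no no maybe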